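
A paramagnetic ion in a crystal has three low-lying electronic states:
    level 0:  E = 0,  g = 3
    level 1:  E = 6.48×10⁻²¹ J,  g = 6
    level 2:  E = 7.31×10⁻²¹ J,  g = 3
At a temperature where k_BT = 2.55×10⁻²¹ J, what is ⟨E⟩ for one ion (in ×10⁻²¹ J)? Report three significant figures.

Eᵢ/kT = 0, 2.5412, 2.8667.
Z = Σ gᵢe^(−Eᵢ/kT) = 3·e^(−0) + 6·e^(−2.5412) + 3·e^(−2.8667) = 3.0000 + 0.47263 + 0.17066 = 3.6433.
⟨E⟩ = Σ Eᵢ gᵢe^(−Eᵢ/kT) / Z = (0·3.0000 + 6.48·0.47263 + 7.31·0.17066) / 3.6433 = 1.18 ×10⁻²¹ J.

1.18 ×10⁻²¹ J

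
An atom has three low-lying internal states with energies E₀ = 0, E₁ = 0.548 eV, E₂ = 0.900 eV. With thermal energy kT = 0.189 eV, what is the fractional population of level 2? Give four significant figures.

0.008038

Eᵢ/kT = 0, 2.89947, 4.76190.
Z = Σ e^(−Eᵢ/kT) = e^(−0) + e^(−2.89947) + e^(−4.76190) = 1.00000 + 0.0550524 + 0.00854935 = 1.06360.
P₂ = e^(−E₂/kT) / Z = 0.00854935/1.06360 = 0.008038.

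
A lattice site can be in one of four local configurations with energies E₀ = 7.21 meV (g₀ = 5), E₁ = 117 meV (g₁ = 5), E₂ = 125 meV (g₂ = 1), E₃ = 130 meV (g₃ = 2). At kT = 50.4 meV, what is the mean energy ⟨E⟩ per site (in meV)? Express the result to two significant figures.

23 meV

Eᵢ/kT = 0.1431, 2.321, 2.480, 2.579.
Z = Σ gᵢe^(−Eᵢ/kT) = 5·e^(−0.1431) + 5·e^(−2.321) + 1·e^(−2.480) + 2·e^(−2.579) = 4.333 + 0.4909 + 0.08374 + 0.1517 = 5.059.
⟨E⟩ = Σ Eᵢ gᵢe^(−Eᵢ/kT) / Z = (7.21·4.333 + 117·0.4909 + 125·0.08374 + 130·0.1517) / 5.059 = 23 meV.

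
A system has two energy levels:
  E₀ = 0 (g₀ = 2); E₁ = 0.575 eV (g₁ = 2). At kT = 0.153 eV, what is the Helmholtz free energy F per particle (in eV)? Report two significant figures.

-0.11 eV

Eᵢ/kT = 0, 3.758.
Z = Σ gᵢe^(−Eᵢ/kT) = 2·e^(−0) + 2·e^(−3.758) = 2.000 + 0.04666 = 2.047.
F = −kT ln Z = −0.153 × ln(2.047) = −0.153 × 0.7164 = -0.11 eV.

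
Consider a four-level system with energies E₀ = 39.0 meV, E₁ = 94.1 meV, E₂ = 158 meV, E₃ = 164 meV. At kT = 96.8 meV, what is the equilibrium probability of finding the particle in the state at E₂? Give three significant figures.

Eᵢ/kT = 0.40289, 0.97211, 1.6322, 1.6942.
Z = Σ e^(−Eᵢ/kT) = e^(−0.40289) + e^(−0.97211) + e^(−1.6322) + e^(−1.6942) = 0.66839 + 0.37828 + 0.19550 + 0.18375 = 1.4259.
P₂ = e^(−E₂/kT) / Z = 0.19550/1.4259 = 0.137.

0.137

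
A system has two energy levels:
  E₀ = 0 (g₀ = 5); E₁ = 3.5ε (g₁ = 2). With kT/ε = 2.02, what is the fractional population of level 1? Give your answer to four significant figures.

0.06605

Eᵢ/kT = 0, 1.73267.
Z = Σ gᵢe^(−Eᵢ/kT) = 5·e^(−0) + 2·e^(−1.73267) = 5.00000 + 0.353623 = 5.35362.
P₁ = g₁ e^(−E₁/kT) / Z = 0.353623/5.35362 = 0.06605.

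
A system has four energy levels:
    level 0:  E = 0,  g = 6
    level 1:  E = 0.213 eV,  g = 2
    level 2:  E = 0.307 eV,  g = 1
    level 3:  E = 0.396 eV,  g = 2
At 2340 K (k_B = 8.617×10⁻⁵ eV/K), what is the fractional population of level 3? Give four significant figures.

0.03901

k_BT = 8.617×10⁻⁵ × 2340 K = 0.201638 eV.
Eᵢ/kT = 0, 1.05635, 1.52253, 1.96392.
Z = Σ gᵢe^(−Eᵢ/kT) = 6·e^(−0) + 2·e^(−1.05635) + 1·e^(−1.52253) + 2·e^(−1.96392) = 6.00000 + 0.695445 + 0.218159 + 0.280615 = 7.19422.
P₃ = g₃ e^(−E₃/kT) / Z = 0.280615/7.19422 = 0.03901.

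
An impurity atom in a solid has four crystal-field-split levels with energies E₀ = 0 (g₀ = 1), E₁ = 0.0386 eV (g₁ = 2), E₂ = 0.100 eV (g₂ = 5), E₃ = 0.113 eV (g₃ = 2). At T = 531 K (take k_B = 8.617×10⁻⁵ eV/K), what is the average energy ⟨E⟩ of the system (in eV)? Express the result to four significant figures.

0.04188 eV

k_BT = 8.617×10⁻⁵ × 531 K = 0.0457563 eV.
Eᵢ/kT = 0, 0.843600, 2.18549, 2.46961.
Z = Σ gᵢe^(−Eᵢ/kT) = 1·e^(−0) + 2·e^(−0.843600) + 5·e^(−2.18549) + 2·e^(−2.46961) = 1.00000 + 0.860318 + 0.562113 + 0.169236 = 2.59167.
⟨E⟩ = Σ Eᵢ gᵢe^(−Eᵢ/kT) / Z = (0·1.00000 + 0.0386·0.860318 + 0.100·0.562113 + 0.113·0.169236) / 2.59167 = 0.04188 eV.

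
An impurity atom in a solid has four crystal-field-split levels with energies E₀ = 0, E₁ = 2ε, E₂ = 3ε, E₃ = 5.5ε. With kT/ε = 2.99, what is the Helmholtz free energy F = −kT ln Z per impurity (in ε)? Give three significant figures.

Eᵢ/kT = 0, 0.66890, 1.0033, 1.8395.
Z = Σ e^(−Eᵢ/kT) = e^(−0) + e^(−0.66890) + e^(−1.0033) + e^(−1.8395) = 1.0000 + 0.51227 + 0.36667 + 0.15890 = 2.0378.
F = −kT ln Z = −2.99 × ln(2.0378) = −2.99 × 0.71187 = -2.13 ε.

-2.13 ε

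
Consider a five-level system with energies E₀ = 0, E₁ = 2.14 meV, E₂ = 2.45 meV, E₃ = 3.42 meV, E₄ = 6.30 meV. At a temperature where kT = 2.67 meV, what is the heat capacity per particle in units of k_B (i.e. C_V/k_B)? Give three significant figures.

0.378

Eᵢ/kT = 0, 0.80150, 0.91760, 1.2809, 2.3596.
Z = Σ e^(−Eᵢ/kT) = e^(−0) + e^(−0.80150) + e^(−0.91760) + e^(−1.2809) + e^(−2.3596) = 1.0000 + 0.44866 + 0.39948 + 0.27779 + 0.094458 = 2.2204.
⟨E⟩ = 1.5691 meV, ⟨E²⟩ = 5.1571 meV².
C_V/k_B = (⟨E²⟩ − ⟨E⟩²)/(kT)² = (5.1571 − 2.4621)/7.1289 = 0.378.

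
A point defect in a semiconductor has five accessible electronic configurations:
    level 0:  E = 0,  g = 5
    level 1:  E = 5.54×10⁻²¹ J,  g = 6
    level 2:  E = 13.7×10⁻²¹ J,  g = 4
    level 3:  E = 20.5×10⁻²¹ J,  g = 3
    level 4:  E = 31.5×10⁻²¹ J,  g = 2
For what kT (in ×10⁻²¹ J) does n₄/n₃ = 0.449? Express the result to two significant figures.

28 ×10⁻²¹ J

n₄/n₃ = (g₄/g₃) exp[−(E₄−E₃)/kT] = 0.449.
⇒ (E₄−E₃)/kT = ln((2/3)/0.449) = ln(1.485) = 0.3954.
kT = 11.0 ×10⁻²¹ J / 0.3954 = 28 ×10⁻²¹ J.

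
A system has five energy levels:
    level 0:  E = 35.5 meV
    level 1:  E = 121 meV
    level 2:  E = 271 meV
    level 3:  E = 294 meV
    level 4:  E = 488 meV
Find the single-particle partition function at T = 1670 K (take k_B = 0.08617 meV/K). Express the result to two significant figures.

Z = 1.5

k_BT = 0.08617 × 1670 K = 143.9 meV.
Eᵢ/kT = 0.2467, 0.8409, 1.883, 2.043, 3.391.
Z = Σ e^(−Eᵢ/kT) = e^(−0.2467) + e^(−0.8409) + e^(−1.883) + e^(−2.043) + e^(−3.391) = 0.7814 + 0.4313 + 0.1521 + 0.1296 + 0.03367 = 1.528.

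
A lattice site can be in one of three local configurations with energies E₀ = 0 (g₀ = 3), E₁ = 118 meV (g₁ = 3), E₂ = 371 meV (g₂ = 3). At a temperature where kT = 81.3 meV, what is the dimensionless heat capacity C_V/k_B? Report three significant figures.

Eᵢ/kT = 0, 1.4514, 4.5633.
Z = Σ gᵢe^(−Eᵢ/kT) = 3·e^(−0) + 3·e^(−1.4514) + 3·e^(−4.5633) = 3.0000 + 0.70273 + 0.031283 = 3.7340.
⟨E⟩ = 25.316 meV, ⟨E²⟩ = 3773.6 meV².
C_V/k_B = (⟨E²⟩ − ⟨E⟩²)/(kT)² = (3773.6 − 640.90)/6609.7 = 0.474.

0.474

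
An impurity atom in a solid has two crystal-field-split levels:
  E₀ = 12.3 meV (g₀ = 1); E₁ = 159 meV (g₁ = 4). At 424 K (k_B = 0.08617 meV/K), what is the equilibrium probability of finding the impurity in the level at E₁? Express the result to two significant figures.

0.067

k_BT = 0.08617 × 424 K = 36.54 meV.
Eᵢ/kT = 0.3366, 4.351.
Z = Σ gᵢe^(−Eᵢ/kT) = 1·e^(−0.3366) + 4·e^(−4.351) = 0.7142 + 0.05158 = 0.7658.
P₁ = g₁ e^(−E₁/kT) / Z = 0.05158/0.7658 = 0.067.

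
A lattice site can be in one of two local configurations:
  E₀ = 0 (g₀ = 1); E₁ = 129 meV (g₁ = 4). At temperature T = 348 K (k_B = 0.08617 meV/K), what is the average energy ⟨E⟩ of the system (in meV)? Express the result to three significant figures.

6.63 meV

k_BT = 0.08617 × 348 K = 29.987 meV.
Eᵢ/kT = 0, 4.3019.
Z = Σ gᵢe^(−Eᵢ/kT) = 1·e^(−0) + 4·e^(−4.3019) = 1.0000 + 0.054171 = 1.0542.
⟨E⟩ = Σ Eᵢ gᵢe^(−Eᵢ/kT) / Z = (0·1.0000 + 129·0.054171) / 1.0542 = 6.63 meV.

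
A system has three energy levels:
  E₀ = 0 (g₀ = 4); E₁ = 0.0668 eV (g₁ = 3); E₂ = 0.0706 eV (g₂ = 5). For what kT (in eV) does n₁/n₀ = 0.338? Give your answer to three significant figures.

0.0838 eV

n₁/n₀ = (g₁/g₀) exp[−(E₁−E₀)/kT] = 0.338.
⇒ (E₁−E₀)/kT = ln((3/4)/0.338) = ln(2.2189) = 0.79701.
kT = 0.0668 eV / 0.79701 = 0.0838 eV.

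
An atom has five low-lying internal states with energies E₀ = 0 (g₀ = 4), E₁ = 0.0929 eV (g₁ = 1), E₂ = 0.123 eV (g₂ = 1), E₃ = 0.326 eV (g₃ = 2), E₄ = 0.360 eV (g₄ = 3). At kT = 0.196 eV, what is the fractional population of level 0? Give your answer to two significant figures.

Eᵢ/kT = 0, 0.4740, 0.6276, 1.663, 1.837.
Z = Σ gᵢe^(−Eᵢ/kT) = 4·e^(−0) + 1·e^(−0.4740) + 1·e^(−0.6276) + 2·e^(−1.663) + 3·e^(−1.837) = 4.000 + 0.6225 + 0.5339 + 0.3791 + 0.4779 = 6.013.
P₀ = g₀ e^(−E₀/kT) / Z = 4.000/6.013 = 0.67.

0.67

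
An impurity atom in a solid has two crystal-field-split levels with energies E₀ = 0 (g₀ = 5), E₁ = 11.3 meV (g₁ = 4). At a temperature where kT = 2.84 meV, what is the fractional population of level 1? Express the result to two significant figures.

Eᵢ/kT = 0, 3.979.
Z = Σ gᵢe^(−Eᵢ/kT) = 5·e^(−0) + 4·e^(−3.979) = 5.000 + 0.07482 = 5.075.
P₁ = g₁ e^(−E₁/kT) / Z = 0.07482/5.075 = 0.015.

0.015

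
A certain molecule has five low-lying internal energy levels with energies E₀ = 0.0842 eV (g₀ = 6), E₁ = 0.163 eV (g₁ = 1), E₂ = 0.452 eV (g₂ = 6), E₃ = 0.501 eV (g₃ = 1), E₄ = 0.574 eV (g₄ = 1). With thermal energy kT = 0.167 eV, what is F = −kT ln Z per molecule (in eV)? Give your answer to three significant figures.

-0.251 eV

Eᵢ/kT = 0.50419, 0.97605, 2.7066, 3.0000, 3.4371.
Z = Σ gᵢe^(−Eᵢ/kT) = 6·e^(−0.50419) + 1·e^(−0.97605) + 6·e^(−2.7066) + 1·e^(−3.0000) + 1·e^(−3.4371) = 3.6240 + 0.37680 + 0.40058 + 0.049787 + 0.032158 = 4.4833.
F = −kT ln Z = −0.167 × ln(4.4833) = −0.167 × 1.5004 = -0.251 eV.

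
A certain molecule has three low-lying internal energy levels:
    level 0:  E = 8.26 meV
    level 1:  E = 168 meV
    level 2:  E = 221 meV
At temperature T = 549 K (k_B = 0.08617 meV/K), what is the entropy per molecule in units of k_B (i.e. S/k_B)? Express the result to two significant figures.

k_BT = 0.08617 × 549 K = 47.31 meV.
Eᵢ/kT = 0.1746, 3.551, 4.671.
Z = Σ e^(−Eᵢ/kT) = e^(−0.1746) + e^(−3.551) + e^(−4.671) = 0.8398 + 0.02870 + 0.009363 = 0.8779.
⟨E⟩ = Σ EᵢPᵢ = 15.75 meV.
S/k_B = ln Z + ⟨E⟩/kT = ln(0.8779) + 15.75/47.31 = -0.1302 + 0.3329 = 0.20.

0.20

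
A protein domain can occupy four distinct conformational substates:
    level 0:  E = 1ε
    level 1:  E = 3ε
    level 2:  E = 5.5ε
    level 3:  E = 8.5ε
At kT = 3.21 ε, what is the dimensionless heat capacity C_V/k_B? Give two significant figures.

0.42

Eᵢ/kT = 0.3115, 0.9346, 1.713, 2.648.
Z = Σ e^(−Eᵢ/kT) = e^(−0.3115) + e^(−0.9346) + e^(−1.713) + e^(−2.648) = 0.7323 + 0.3927 + 0.1803 + 0.07079 = 1.376.
⟨E⟩ = 2.546 ε, ⟨E²⟩ = 10.78 ε².
C_V/k_B = (⟨E²⟩ − ⟨E⟩²)/(kT)² = (10.78 − 6.482)/10.30 = 0.42.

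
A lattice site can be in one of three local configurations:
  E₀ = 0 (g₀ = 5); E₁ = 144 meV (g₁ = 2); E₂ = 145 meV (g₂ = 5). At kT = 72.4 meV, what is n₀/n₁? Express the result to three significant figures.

n₀/n₁ = (g₀/g₁) exp[−(E₀−E₁)/kT] = (5/2) × exp(−(-144 meV)/(72.4 meV)) = (5/2) × exp(1.9890) = 18.3.

18.3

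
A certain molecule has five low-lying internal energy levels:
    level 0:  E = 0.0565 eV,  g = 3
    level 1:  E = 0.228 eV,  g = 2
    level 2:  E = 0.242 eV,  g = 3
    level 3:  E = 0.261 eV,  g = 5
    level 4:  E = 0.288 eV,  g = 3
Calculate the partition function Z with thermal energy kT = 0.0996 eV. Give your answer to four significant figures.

Z = 2.698

Eᵢ/kT = 0.567269, 2.28916, 2.42972, 2.62048, 2.89157.
Z = Σ gᵢe^(−Eᵢ/kT) = 3·e^(−0.567269) + 2·e^(−2.28916) + 3·e^(−2.42972) + 5·e^(−2.62048) + 3·e^(−2.89157) = 1.70122 + 0.202703 + 0.264184 + 0.363840 + 0.166467 = 2.69841.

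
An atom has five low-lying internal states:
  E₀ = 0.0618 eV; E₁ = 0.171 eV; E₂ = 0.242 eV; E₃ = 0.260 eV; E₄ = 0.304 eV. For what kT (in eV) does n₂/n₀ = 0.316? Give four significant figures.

0.1564 eV

n₂/n₀ = exp[−(E₂−E₀)/kT] = 0.316.
⇒ (E₂−E₀)/kT = ln(1/0.316) = ln(3.16456) = 1.15201.
kT = 0.1802 eV / 1.15201 = 0.1564 eV.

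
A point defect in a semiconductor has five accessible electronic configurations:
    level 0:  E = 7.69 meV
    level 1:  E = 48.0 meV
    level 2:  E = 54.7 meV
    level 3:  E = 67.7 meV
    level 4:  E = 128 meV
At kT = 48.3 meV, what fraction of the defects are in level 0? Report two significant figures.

Eᵢ/kT = 0.1592, 0.9938, 1.133, 1.402, 2.650.
Z = Σ e^(−Eᵢ/kT) = e^(−0.1592) + e^(−0.9938) + e^(−1.133) + e^(−1.402) + e^(−2.650) = 0.8528 + 0.3702 + 0.3221 + 0.2461 + 0.07065 = 1.862.
P₀ = e^(−E₀/kT) / Z = 0.8528/1.862 = 0.46.

0.46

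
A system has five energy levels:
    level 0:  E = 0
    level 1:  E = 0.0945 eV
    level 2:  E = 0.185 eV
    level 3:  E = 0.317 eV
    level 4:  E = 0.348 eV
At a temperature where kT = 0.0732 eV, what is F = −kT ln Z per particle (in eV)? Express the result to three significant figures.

Eᵢ/kT = 0, 1.2910, 2.5273, 4.3306, 4.7541.
Z = Σ e^(−Eᵢ/kT) = e^(−0) + e^(−1.2910) + e^(−2.5273) + e^(−4.3306) + e^(−4.7541) = 1.0000 + 0.27500 + 0.079874 + 0.013160 + 0.0086163 = 1.3767.
F = −kT ln Z = −0.0732 × ln(1.3767) = −0.0732 × 0.31969 = -0.0234 eV.

-0.0234 eV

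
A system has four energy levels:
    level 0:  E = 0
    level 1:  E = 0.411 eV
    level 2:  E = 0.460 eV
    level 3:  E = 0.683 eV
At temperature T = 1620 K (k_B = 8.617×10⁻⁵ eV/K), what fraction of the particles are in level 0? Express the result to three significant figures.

0.911

k_BT = 8.617×10⁻⁵ × 1620 K = 0.13960 eV.
Eᵢ/kT = 0, 2.9441, 3.2951, 4.8926.
Z = Σ e^(−Eᵢ/kT) = e^(−0) + e^(−2.9441) + e^(−3.2951) + e^(−4.8926) = 1.0000 + 0.052649 + 0.037064 + 0.0075019 = 1.0972.
P₀ = e^(−E₀/kT) / Z = 1.0000/1.0972 = 0.911.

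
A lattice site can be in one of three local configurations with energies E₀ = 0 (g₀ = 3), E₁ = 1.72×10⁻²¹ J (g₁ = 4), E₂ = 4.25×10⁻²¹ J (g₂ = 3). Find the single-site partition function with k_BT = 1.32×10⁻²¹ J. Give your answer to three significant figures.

Z = 4.21

Eᵢ/kT = 0, 1.3030, 3.2197.
Z = Σ gᵢe^(−Eᵢ/kT) = 3·e^(−0) + 4·e^(−1.3030) + 3·e^(−3.2197) = 3.0000 + 1.0869 + 0.11990 = 4.2068.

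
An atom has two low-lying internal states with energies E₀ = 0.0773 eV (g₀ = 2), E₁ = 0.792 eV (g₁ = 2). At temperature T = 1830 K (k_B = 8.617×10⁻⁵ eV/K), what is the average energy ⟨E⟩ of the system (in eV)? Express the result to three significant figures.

k_BT = 8.617×10⁻⁵ × 1830 K = 0.15769 eV.
Eᵢ/kT = 0.49020, 5.0225.
Z = Σ gᵢe^(−Eᵢ/kT) = 2·e^(−0.49020) + 2·e^(−5.0225) = 1.2250 + 0.013176 = 1.2382.
⟨E⟩ = Σ Eᵢ gᵢe^(−Eᵢ/kT) / Z = (0.0773·1.2250 + 0.792·0.013176) / 1.2382 = 0.0849 eV.

0.0849 eV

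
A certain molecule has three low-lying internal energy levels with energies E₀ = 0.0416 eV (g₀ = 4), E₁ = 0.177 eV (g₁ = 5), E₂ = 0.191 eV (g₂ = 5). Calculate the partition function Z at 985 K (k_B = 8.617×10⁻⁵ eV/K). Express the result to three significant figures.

k_BT = 8.617×10⁻⁵ × 985 K = 0.084877 eV.
Eᵢ/kT = 0.49012, 2.0854, 2.2503.
Z = Σ gᵢe^(−Eᵢ/kT) = 4·e^(−0.49012) + 5·e^(−2.0854) + 5·e^(−2.2503) = 2.4502 + 0.62129 + 0.52684 = 3.5983.

Z = 3.60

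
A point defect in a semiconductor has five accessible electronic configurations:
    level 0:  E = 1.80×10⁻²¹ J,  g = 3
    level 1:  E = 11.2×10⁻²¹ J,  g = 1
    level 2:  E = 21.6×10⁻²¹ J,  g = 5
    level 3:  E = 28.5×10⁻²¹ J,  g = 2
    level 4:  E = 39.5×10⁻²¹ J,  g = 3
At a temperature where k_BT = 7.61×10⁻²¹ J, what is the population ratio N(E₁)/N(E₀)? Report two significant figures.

0.097

n₁/n₀ = (g₁/g₀) exp[−(E₁−E₀)/kT] = (1/3) × exp(−(9.40 ×10⁻²¹ J)/(7.61 ×10⁻²¹ J)) = (1/3) × exp(-1.235) = 0.097.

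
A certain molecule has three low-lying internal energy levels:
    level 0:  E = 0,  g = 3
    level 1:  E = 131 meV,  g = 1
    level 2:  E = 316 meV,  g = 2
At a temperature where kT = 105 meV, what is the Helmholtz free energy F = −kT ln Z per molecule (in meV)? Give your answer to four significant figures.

Eᵢ/kT = 0, 1.24762, 3.00952.
Z = Σ gᵢe^(−Eᵢ/kT) = 3·e^(−0) + 1·e^(−1.24762) + 2·e^(−3.00952) = 3.00000 + 0.287187 + 0.0986307 = 3.38582.
F = −kT ln Z = −105 × ln(3.38582) = −105 × 1.21960 = -128.1 meV.

-128.1 meV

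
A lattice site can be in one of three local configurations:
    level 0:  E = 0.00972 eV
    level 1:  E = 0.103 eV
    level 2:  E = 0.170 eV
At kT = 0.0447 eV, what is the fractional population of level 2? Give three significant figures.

0.0241

Eᵢ/kT = 0.21745, 2.3043, 3.8031.
Z = Σ e^(−Eᵢ/kT) = e^(−0.21745) + e^(−2.3043) + e^(−3.8031) = 0.80457 + 0.099829 + 0.022302 = 0.92670.
P₂ = e^(−E₂/kT) / Z = 0.022302/0.92670 = 0.0241.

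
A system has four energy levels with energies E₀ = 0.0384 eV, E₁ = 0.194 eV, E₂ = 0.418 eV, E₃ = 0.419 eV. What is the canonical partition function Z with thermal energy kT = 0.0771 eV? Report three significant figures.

Z = 0.697

Eᵢ/kT = 0.49805, 2.5162, 5.4215, 5.4345.
Z = Σ e^(−Eᵢ/kT) = e^(−0.49805) + e^(−2.5162) + e^(−5.4215) + e^(−5.4345) = 0.60771 + 0.080766 + 0.0044205 + 0.0043634 = 0.69726.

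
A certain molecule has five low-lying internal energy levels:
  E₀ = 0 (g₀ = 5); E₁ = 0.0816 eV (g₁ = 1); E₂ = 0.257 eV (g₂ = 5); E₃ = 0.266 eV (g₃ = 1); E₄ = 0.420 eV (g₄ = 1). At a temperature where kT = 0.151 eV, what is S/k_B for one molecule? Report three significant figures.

2.25

Eᵢ/kT = 0, 0.54040, 1.7020, 1.7616, 2.7815.
Z = Σ gᵢe^(−Eᵢ/kT) = 5·e^(−0) + 1·e^(−0.54040) + 5·e^(−1.7020) + 1·e^(−1.7616) + 1·e^(−2.7815) = 5.0000 + 0.58252 + 0.91159 + 0.17177 + 0.061946 = 6.7278.
⟨E⟩ = Σ EᵢPᵢ = 0.052546 eV.
S/k_B = ln Z + ⟨E⟩/kT = ln(6.7278) + 0.052546/0.151 = 1.9062 + 0.34799 = 2.25.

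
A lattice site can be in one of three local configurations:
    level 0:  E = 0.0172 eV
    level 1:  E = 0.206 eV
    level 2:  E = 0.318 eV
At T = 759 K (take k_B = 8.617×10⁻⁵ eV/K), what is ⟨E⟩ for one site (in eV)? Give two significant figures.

0.030 eV

k_BT = 8.617×10⁻⁵ × 759 K = 0.06540 eV.
Eᵢ/kT = 0.2630, 3.150, 4.862.
Z = Σ e^(−Eᵢ/kT) = e^(−0.2630) + e^(−3.150) + e^(−4.862) = 0.7687 + 0.04285 + 0.007735 = 0.8193.
⟨E⟩ = Σ Eᵢ e^(−Eᵢ/kT) / Z = (0.0172·0.7687 + 0.206·0.04285 + 0.318·0.007735) / 0.8193 = 0.030 eV.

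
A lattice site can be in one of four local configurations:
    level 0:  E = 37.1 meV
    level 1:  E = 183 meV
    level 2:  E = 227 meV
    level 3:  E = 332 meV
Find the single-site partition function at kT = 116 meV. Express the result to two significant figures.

Z = 1.1

Eᵢ/kT = 0.3198, 1.578, 1.957, 2.862.
Z = Σ e^(−Eᵢ/kT) = e^(−0.3198) + e^(−1.578) + e^(−1.957) + e^(−2.862) = 0.7263 + 0.2064 + 0.1413 + 0.05715 = 1.131.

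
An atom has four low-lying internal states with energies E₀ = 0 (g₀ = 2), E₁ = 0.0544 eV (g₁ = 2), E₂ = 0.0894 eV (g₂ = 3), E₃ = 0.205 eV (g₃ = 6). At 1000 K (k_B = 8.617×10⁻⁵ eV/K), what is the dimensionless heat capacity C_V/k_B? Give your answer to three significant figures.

k_BT = 8.617×10⁻⁵ × 1000 K = 0.086170 eV.
Eᵢ/kT = 0, 0.63131, 1.0375, 2.3790.
Z = Σ gᵢe^(−Eᵢ/kT) = 2·e^(−0) + 2·e^(−0.63131) + 3·e^(−1.0375) + 6·e^(−2.3790) = 2.0000 + 1.0638 + 1.0630 + 0.55586 = 4.6827.
⟨E⟩ = 0.056987 eV, ⟨E²⟩ = 0.0074752 eV².
C_V/k_B = (⟨E²⟩ − ⟨E⟩²)/(kT)² = (0.0074752 − 0.0032475)/0.0074253 = 0.569.

0.569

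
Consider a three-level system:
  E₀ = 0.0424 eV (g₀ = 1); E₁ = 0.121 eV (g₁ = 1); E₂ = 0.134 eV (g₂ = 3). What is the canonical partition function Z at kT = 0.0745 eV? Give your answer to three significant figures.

Eᵢ/kT = 0.56913, 1.6242, 1.7987.
Z = Σ gᵢe^(−Eᵢ/kT) = 1·e^(−0.56913) + 1·e^(−1.6242) + 3·e^(−1.7987) = 0.56602 + 0.19707 + 0.49654 = 1.2596.

Z = 1.26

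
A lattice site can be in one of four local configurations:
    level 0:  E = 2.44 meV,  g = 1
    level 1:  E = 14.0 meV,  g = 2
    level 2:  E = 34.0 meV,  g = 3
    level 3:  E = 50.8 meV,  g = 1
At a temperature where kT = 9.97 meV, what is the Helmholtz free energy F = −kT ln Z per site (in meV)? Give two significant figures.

Eᵢ/kT = 0.2447, 1.404, 3.410, 5.095.
Z = Σ gᵢe^(−Eᵢ/kT) = 1·e^(−0.2447) + 2·e^(−1.404) + 3·e^(−3.410) + 1·e^(−5.095) = 0.7829 + 0.4912 + 0.09912 + 0.006127 = 1.379.
F = −kT ln Z = −9.97 × ln(1.379) = −9.97 × 0.3214 = -3.2 meV.

-3.2 meV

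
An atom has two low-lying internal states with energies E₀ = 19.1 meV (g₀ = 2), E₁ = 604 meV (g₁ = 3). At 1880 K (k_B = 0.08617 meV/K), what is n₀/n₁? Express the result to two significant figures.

25

k_BT = 0.08617 × 1880 K = 162.0 meV.
n₀/n₁ = (g₀/g₁) exp[−(E₀−E₁)/kT] = (2/3) × exp(−(-584.9 meV)/(162.0 meV)) = (2/3) × exp(3.610) = 25.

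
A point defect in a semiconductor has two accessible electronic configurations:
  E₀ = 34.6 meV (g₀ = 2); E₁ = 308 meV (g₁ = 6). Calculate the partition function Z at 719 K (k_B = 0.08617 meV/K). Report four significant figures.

Z = 1.186

k_BT = 0.08617 × 719 K = 61.9562 meV.
Eᵢ/kT = 0.558459, 4.97125.
Z = Σ gᵢe^(−Eᵢ/kT) = 2·e^(−0.558459) + 6·e^(−4.97125) = 1.14418 + 0.0416068 = 1.18579.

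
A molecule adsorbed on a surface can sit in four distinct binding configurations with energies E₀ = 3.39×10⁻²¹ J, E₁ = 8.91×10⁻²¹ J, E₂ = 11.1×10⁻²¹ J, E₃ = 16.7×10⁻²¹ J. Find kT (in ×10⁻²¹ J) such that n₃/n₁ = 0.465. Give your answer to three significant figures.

n₃/n₁ = exp[−(E₃−E₁)/kT] = 0.465.
⇒ (E₃−E₁)/kT = ln(1/0.465) = ln(2.1505) = 0.76570.
kT = 7.79 ×10⁻²¹ J / 0.76570 = 10.2 ×10⁻²¹ J.

10.2 ×10⁻²¹ J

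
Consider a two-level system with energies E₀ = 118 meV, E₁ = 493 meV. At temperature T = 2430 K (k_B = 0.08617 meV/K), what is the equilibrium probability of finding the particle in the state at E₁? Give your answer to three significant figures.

k_BT = 0.08617 × 2430 K = 209.39 meV.
Eᵢ/kT = 0.56354, 2.3545.
Z = Σ e^(−Eᵢ/kT) = e^(−0.56354) + e^(−2.3545) = 0.56919 + 0.094941 = 0.66413.
P₁ = e^(−E₁/kT) / Z = 0.094941/0.66413 = 0.143.

0.143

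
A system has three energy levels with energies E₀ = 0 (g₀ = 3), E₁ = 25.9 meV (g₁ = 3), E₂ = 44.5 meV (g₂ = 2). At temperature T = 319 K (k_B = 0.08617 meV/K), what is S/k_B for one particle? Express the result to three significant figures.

1.90

k_BT = 0.08617 × 319 K = 27.488 meV.
Eᵢ/kT = 0, 0.94223, 1.6189.
Z = Σ gᵢe^(−Eᵢ/kT) = 3·e^(−0) + 3·e^(−0.94223) + 2·e^(−1.6189) = 3.0000 + 1.1693 + 0.39623 = 4.5655.
⟨E⟩ = Σ EᵢPᵢ = 10.495 meV.
S/k_B = ln Z + ⟨E⟩/kT = ln(4.5655) + 10.495/27.488 = 1.5185 + 0.38180 = 1.90.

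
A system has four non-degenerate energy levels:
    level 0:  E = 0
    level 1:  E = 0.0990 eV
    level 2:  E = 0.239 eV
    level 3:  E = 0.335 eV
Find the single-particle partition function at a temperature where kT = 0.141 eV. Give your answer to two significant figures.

Z = 1.8

Eᵢ/kT = 0, 0.7021, 1.695, 2.376.
Z = Σ e^(−Eᵢ/kT) = e^(−0) + e^(−0.7021) + e^(−1.695) + e^(−2.376) = 1.000 + 0.4955 + 0.1836 + 0.09292 = 1.772.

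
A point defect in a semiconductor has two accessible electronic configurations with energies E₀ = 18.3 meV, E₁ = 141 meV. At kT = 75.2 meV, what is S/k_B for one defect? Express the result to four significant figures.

0.4456

Eᵢ/kT = 0.243351, 1.87500.
Z = Σ e^(−Eᵢ/kT) = e^(−0.243351) + e^(−1.87500) = 0.783996 + 0.153355 = 0.937351.
⟨E⟩ = Σ EᵢPᵢ = 38.3743 meV.
S/k_B = ln Z + ⟨E⟩/kT = ln(0.937351) + 38.3743/75.2 = -0.0646975 + 0.510297 = 0.4456.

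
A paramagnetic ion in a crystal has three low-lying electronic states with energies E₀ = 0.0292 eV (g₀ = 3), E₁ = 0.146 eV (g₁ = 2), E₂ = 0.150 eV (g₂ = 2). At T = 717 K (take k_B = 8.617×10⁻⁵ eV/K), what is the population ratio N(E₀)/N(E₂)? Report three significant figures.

k_BT = 8.617×10⁻⁵ × 717 K = 0.061784 eV.
n₀/n₂ = (g₀/g₂) exp[−(E₀−E₂)/kT] = (3/2) × exp(−(-0.1208 eV)/(0.061784 eV)) = (3/2) × exp(1.9552) = 10.6.

10.6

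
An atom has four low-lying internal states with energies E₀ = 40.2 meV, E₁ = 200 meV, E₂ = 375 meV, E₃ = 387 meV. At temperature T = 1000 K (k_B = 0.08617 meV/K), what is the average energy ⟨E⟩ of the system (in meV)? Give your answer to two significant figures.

k_BT = 0.08617 × 1000 K = 86.17 meV.
Eᵢ/kT = 0.4665, 2.321, 4.352, 4.491.
Z = Σ e^(−Eᵢ/kT) = e^(−0.4665) + e^(−2.321) + e^(−4.352) + e^(−4.491) = 0.6272 + 0.09818 + 0.01288 + 0.01121 = 0.7495.
⟨E⟩ = Σ Eᵢ e^(−Eᵢ/kT) / Z = (40.2·0.6272 + 200·0.09818 + 375·0.01288 + 387·0.01121) / 0.7495 = 72 meV.

72 meV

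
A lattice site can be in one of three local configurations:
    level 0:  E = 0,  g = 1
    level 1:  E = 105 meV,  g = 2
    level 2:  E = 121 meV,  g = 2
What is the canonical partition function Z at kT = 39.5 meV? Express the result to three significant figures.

Eᵢ/kT = 0, 2.6582, 3.0633.
Z = Σ gᵢe^(−Eᵢ/kT) = 1·e^(−0) + 2·e^(−2.6582) + 2·e^(−3.0633) = 1.0000 + 0.14015 + 0.093466 = 1.2336.

Z = 1.23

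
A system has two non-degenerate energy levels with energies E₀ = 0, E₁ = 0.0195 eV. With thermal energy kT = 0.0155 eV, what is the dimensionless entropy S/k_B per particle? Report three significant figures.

0.529

Eᵢ/kT = 0, 1.2581.
Z = Σ e^(−Eᵢ/kT) = e^(−0) + e^(−1.2581) = 1.0000 + 0.28419 = 1.2842.
⟨E⟩ = Σ EᵢPᵢ = 0.0043153 eV.
S/k_B = ln Z + ⟨E⟩/kT = ln(1.2842) + 0.0043153/0.0155 = 0.25014 + 0.27841 = 0.529.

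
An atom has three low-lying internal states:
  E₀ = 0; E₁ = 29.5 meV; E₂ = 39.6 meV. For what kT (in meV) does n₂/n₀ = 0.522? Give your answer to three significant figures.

60.9 meV

n₂/n₀ = exp[−(E₂−E₀)/kT] = 0.522.
⇒ (E₂−E₀)/kT = ln(1/0.522) = ln(1.9157) = 0.65008.
kT = 39.6 meV / 0.65008 = 60.9 meV.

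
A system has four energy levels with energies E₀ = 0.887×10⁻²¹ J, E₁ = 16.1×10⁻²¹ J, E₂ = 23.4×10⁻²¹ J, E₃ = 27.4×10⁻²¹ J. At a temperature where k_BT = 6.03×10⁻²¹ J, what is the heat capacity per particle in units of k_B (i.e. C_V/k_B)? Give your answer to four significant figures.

Eᵢ/kT = 0.147098, 2.66998, 3.88060, 4.54395.
Z = Σ e^(−Eᵢ/kT) = e^(−0.147098) + e^(−2.66998) + e^(−3.88060) + e^(−4.54395) = 0.863209 + 0.0692536 + 0.0206384 + 0.0106313 = 0.963732.
⟨E⟩ = 2.75480, ⟨E²⟩ = 39.3395.
C_V/k_B = (⟨E²⟩ − ⟨E⟩²)/(kT)² = (39.3395 − 7.58892)/36.3609 = 0.8732.

0.8732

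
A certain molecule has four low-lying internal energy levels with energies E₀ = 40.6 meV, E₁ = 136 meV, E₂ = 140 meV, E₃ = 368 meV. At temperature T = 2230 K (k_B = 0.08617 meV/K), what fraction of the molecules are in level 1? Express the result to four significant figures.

k_BT = 0.08617 × 2230 K = 192.159 meV.
Eᵢ/kT = 0.211283, 0.707747, 0.728563, 1.91508.
Z = Σ e^(−Eᵢ/kT) = e^(−0.211283) + e^(−0.707747) + e^(−0.728563) + e^(−1.91508) = 0.809545 + 0.492753 + 0.482602 + 0.147330 = 1.93223.
P₁ = e^(−E₁/kT) / Z = 0.492753/1.93223 = 0.2550.

0.2550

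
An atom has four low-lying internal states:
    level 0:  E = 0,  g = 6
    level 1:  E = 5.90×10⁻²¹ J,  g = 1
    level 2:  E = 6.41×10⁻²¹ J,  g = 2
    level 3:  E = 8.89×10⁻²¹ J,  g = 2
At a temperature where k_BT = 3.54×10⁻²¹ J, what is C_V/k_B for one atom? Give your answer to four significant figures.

0.3537

Eᵢ/kT = 0, 1.66667, 1.81073, 2.51130.
Z = Σ gᵢe^(−Eᵢ/kT) = 6·e^(−0) + 1·e^(−1.66667) + 2·e^(−1.81073) + 2·e^(−2.51130) = 6.00000 + 0.188875 + 0.327069 + 0.162325 = 6.67827.
⟨E⟩ = 0.696879, ⟨E²⟩ = 4.91778.
C_V/k_B = (⟨E²⟩ − ⟨E⟩²)/(kT)² = (4.91778 − 0.485640)/12.5316 = 0.3537.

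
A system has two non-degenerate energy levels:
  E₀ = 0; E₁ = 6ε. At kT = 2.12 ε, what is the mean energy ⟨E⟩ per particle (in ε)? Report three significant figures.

Eᵢ/kT = 0, 2.8302.
Z = Σ e^(−Eᵢ/kT) = e^(−0) + e^(−2.8302) = 1.0000 + 0.059001 = 1.0590.
⟨E⟩ = Σ Eᵢ e^(−Eᵢ/kT) / Z = (0·1.0000 + 6·0.059001) / 1.0590 = 0.334 ε.

0.334 ε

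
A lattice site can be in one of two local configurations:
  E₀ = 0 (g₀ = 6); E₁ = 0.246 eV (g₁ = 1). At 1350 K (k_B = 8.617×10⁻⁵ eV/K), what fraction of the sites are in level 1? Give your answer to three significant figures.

k_BT = 8.617×10⁻⁵ × 1350 K = 0.11633 eV.
Eᵢ/kT = 0, 2.1147.
Z = Σ gᵢe^(−Eᵢ/kT) = 6·e^(−0) + 1·e^(−2.1147) = 6.0000 + 0.12067 = 6.1207.
P₁ = g₁ e^(−E₁/kT) / Z = 0.12067/6.1207 = 0.0197.

0.0197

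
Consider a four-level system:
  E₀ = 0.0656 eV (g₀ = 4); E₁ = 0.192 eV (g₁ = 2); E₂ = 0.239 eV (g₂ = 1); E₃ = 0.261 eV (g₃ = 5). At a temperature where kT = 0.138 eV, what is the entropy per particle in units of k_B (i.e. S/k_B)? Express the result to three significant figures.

2.29

Eᵢ/kT = 0.47536, 1.3913, 1.7319, 1.8913.
Z = Σ gᵢe^(−Eᵢ/kT) = 4·e^(−0.47536) + 2·e^(−1.3913) + 1·e^(−1.7319) + 5·e^(−1.8913) = 2.4866 + 0.49750 + 0.17695 + 0.75438 = 3.9154.
⟨E⟩ = Σ EᵢPᵢ = 0.12715 eV.
S/k_B = ln Z + ⟨E⟩/kT = ln(3.9154) + 0.12715/0.138 = 1.3649 + 0.92138 = 2.29.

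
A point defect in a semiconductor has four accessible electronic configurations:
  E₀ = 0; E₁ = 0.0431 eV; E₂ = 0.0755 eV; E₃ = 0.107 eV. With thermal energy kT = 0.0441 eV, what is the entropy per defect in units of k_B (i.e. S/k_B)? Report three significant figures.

1.04

Eᵢ/kT = 0, 0.97732, 1.7120, 2.4263.
Z = Σ e^(−Eᵢ/kT) = e^(−0) + e^(−0.97732) + e^(−1.7120) + e^(−2.4263) = 1.0000 + 0.37632 + 0.18050 + 0.088363 = 1.6452.
⟨E⟩ = Σ EᵢPᵢ = 0.023889 eV.
S/k_B = ln Z + ⟨E⟩/kT = ln(1.6452) + 0.023889/0.0441 = 0.49786 + 0.54170 = 1.04.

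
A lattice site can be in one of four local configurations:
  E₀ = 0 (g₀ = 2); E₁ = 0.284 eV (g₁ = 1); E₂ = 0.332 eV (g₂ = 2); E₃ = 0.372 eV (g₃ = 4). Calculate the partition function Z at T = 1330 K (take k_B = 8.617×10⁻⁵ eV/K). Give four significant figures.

Z = 2.350

k_BT = 8.617×10⁻⁵ × 1330 K = 0.114606 eV.
Eᵢ/kT = 0, 2.47806, 2.89688, 3.24590.
Z = Σ gᵢe^(−Eᵢ/kT) = 2·e^(−0) + 1·e^(−2.47806) + 2·e^(−2.89688) + 4·e^(−3.24590) = 2.00000 + 0.0839058 + 0.110390 + 0.155734 = 2.35003.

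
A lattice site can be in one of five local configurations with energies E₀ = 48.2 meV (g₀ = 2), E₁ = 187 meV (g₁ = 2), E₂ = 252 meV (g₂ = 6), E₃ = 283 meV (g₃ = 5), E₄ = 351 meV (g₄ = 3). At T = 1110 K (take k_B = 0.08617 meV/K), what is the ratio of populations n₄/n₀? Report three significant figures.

0.0633

k_BT = 0.08617 × 1110 K = 95.649 meV.
n₄/n₀ = (g₄/g₀) exp[−(E₄−E₀)/kT] = (3/2) × exp(−(302.8 meV)/(95.649 meV)) = (3/2) × exp(-3.1657) = 0.0633.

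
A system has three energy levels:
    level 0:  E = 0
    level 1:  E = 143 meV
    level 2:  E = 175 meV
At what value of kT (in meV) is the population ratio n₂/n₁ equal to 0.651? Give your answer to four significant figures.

n₂/n₁ = exp[−(E₂−E₁)/kT] = 0.651.
⇒ (E₂−E₁)/kT = ln(1/0.651) = ln(1.53610) = 0.429247.
kT = 32 meV / 0.429247 = 74.55 meV.

74.55 meV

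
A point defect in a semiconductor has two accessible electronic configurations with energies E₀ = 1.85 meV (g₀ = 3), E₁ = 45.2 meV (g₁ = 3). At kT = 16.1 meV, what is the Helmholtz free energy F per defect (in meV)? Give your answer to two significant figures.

-17 meV

Eᵢ/kT = 0.1149, 2.807.
Z = Σ gᵢe^(−Eᵢ/kT) = 3·e^(−0.1149) + 3·e^(−2.807) = 2.674 + 0.1812 = 2.855.
F = −kT ln Z = −16.1 × ln(2.855) = −16.1 × 1.049 = -17 meV.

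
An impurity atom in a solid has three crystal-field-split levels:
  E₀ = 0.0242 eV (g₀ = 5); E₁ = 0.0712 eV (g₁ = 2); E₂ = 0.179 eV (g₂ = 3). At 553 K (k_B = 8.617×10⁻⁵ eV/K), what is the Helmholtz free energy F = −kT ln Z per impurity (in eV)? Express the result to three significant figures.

k_BT = 8.617×10⁻⁵ × 553 K = 0.047652 eV.
Eᵢ/kT = 0.50785, 1.4942, 3.7564.
Z = Σ gᵢe^(−Eᵢ/kT) = 5·e^(−0.50785) + 2·e^(−1.4942) + 3·e^(−3.7564) = 3.0089 + 0.44886 + 0.070103 = 3.5279.
F = −kT ln Z = −0.047652 × ln(3.5279) = −0.047652 × 1.2607 = -0.0601 eV.

-0.0601 eV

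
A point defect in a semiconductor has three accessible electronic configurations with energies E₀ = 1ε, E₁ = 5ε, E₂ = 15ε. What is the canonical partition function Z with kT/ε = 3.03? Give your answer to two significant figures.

Eᵢ/kT = 0.3300, 1.650, 4.950.
Z = Σ e^(−Eᵢ/kT) = e^(−0.3300) + e^(−1.650) + e^(−4.950) = 0.7189 + 0.1920 + 0.007083 = 0.9180.

Z = 0.92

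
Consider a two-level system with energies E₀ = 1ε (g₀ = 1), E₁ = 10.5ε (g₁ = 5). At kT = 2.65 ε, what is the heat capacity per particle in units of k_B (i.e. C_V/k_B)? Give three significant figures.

1.37

Eᵢ/kT = 0.37736, 3.9623.
Z = Σ gᵢe^(−Eᵢ/kT) = 1·e^(−0.37736) + 5·e^(−3.9623) = 0.68567 + 0.095097 = 0.78077.
⟨E⟩ = 2.1571 ε, ⟨E²⟩ = 14.307 ε².
C_V/k_B = (⟨E²⟩ − ⟨E⟩²)/(kT)² = (14.307 − 4.6531)/7.0225 = 1.37.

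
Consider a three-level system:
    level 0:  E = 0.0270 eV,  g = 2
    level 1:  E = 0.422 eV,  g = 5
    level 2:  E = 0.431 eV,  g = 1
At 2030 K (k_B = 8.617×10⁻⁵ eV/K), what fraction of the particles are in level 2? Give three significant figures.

k_BT = 8.617×10⁻⁵ × 2030 K = 0.17493 eV.
Eᵢ/kT = 0.15435, 2.4124, 2.4638.
Z = Σ gᵢe^(−Eᵢ/kT) = 2·e^(−0.15435) + 5·e^(−2.4124) + 1·e^(−2.4638) = 1.7139 + 0.44800 + 0.085111 = 2.2470.
P₂ = g₂ e^(−E₂/kT) / Z = 0.085111/2.2470 = 0.0379.

0.0379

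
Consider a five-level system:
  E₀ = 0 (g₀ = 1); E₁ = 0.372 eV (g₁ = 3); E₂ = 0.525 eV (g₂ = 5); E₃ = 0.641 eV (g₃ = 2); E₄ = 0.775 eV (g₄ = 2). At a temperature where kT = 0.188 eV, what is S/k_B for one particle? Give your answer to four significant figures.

Eᵢ/kT = 0, 1.97872, 2.79255, 3.40957, 4.12234.
Z = Σ gᵢe^(−Eᵢ/kT) = 1·e^(−0) + 3·e^(−1.97872) + 5·e^(−2.79255) + 2·e^(−3.40957) + 2·e^(−4.12234) = 1.00000 + 0.414738 + 0.306324 + 0.0661108 + 0.0324131 = 1.81959.
⟨E⟩ = Σ EᵢPᵢ = 0.210267 eV.
S/k_B = ln Z + ⟨E⟩/kT = ln(1.81959) + 0.210267/0.188 = 0.598611 + 1.11844 = 1.717.

1.717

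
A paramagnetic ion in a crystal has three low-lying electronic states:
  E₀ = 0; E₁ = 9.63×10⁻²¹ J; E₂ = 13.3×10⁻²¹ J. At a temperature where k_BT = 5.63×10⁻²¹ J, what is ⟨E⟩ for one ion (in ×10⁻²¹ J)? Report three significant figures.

Eᵢ/kT = 0, 1.7105, 2.3623.
Z = Σ e^(−Eᵢ/kT) = e^(−0) + e^(−1.7105) + e^(−2.3623) = 1.0000 + 0.18078 + 0.094203 = 1.2750.
⟨E⟩ = Σ Eᵢ e^(−Eᵢ/kT) / Z = (0·1.0000 + 9.63·0.18078 + 13.3·0.094203) / 1.2750 = 2.35 ×10⁻²¹ J.

2.35 ×10⁻²¹ J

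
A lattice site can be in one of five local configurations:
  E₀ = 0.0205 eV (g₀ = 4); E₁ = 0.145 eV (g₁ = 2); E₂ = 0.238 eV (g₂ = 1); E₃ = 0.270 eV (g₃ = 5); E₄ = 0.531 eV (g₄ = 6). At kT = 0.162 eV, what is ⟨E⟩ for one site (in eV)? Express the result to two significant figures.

0.11 eV

Eᵢ/kT = 0.1265, 0.8951, 1.469, 1.667, 3.278.
Z = Σ gᵢe^(−Eᵢ/kT) = 4·e^(−0.1265) + 2·e^(−0.8951) + 1·e^(−1.469) + 5·e^(−1.667) + 6·e^(−3.278) = 3.525 + 0.8171 + 0.2302 + 0.9441 + 0.2262 = 5.743.
⟨E⟩ = Σ Eᵢ gᵢe^(−Eᵢ/kT) / Z = (0.0205·3.525 + 0.145·0.8171 + 0.238·0.2302 + 0.270·0.9441 + 0.531·0.2262) / 5.743 = 0.11 eV.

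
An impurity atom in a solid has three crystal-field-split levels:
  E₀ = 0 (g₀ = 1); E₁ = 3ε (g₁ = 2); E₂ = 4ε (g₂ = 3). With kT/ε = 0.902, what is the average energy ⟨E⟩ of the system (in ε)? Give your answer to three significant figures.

0.323 ε

Eᵢ/kT = 0, 3.3259, 4.4346.
Z = Σ gᵢe^(−Eᵢ/kT) = 1·e^(−0) + 2·e^(−3.3259) + 3·e^(−4.4346) = 1.0000 + 0.071880 + 0.035579 = 1.1075.
⟨E⟩ = Σ Eᵢ gᵢe^(−Eᵢ/kT) / Z = (0·1.0000 + 3·0.071880 + 4·0.035579) / 1.1075 = 0.323 ε.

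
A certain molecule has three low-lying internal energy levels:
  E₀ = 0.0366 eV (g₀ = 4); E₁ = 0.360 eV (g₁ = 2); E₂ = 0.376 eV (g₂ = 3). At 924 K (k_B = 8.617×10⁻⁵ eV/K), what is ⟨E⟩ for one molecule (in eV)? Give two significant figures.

k_BT = 8.617×10⁻⁵ × 924 K = 0.07962 eV.
Eᵢ/kT = 0.4597, 4.521, 4.722.
Z = Σ gᵢe^(−Eᵢ/kT) = 4·e^(−0.4597) + 2·e^(−4.521) + 3·e^(−4.722) = 2.526 + 0.02176 + 0.02669 = 2.574.
⟨E⟩ = Σ Eᵢ gᵢe^(−Eᵢ/kT) / Z = (0.0366·2.526 + 0.360·0.02176 + 0.376·0.02669) / 2.574 = 0.043 eV.

0.043 eV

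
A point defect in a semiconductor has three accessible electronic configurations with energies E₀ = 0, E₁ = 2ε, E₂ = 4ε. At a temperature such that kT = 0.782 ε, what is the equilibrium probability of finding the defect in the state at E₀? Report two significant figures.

0.92

Eᵢ/kT = 0, 2.558, 5.115.
Z = Σ e^(−Eᵢ/kT) = e^(−0) + e^(−2.558) + e^(−5.115) = 1.000 + 0.07746 + 0.006006 = 1.083.
P₀ = e^(−E₀/kT) / Z = 1.000/1.083 = 0.92.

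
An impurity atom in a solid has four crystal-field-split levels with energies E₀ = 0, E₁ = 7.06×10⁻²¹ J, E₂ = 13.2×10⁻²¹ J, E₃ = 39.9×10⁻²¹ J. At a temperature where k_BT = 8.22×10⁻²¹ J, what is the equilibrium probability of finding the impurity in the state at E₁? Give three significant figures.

0.260

Eᵢ/kT = 0, 0.85888, 1.6058, 4.8540.
Z = Σ e^(−Eᵢ/kT) = e^(−0) + e^(−0.85888) + e^(−1.6058) + e^(−4.8540) = 1.0000 + 0.42364 + 0.20073 + 0.0077971 = 1.6322.
P₁ = e^(−E₁/kT) / Z = 0.42364/1.6322 = 0.260.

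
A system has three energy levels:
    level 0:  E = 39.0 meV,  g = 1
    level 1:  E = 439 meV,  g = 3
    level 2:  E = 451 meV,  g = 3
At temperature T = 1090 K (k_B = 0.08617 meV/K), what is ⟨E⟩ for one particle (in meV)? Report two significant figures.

69 meV

k_BT = 0.08617 × 1090 K = 93.93 meV.
Eᵢ/kT = 0.4152, 4.674, 4.801.
Z = Σ gᵢe^(−Eᵢ/kT) = 1·e^(−0.4152) + 3·e^(−4.674) + 3·e^(−4.801) = 0.6602 + 0.02800 + 0.02466 = 0.7129.
⟨E⟩ = Σ Eᵢ gᵢe^(−Eᵢ/kT) / Z = (39.0·0.6602 + 439·0.02800 + 451·0.02466) / 0.7129 = 69 meV.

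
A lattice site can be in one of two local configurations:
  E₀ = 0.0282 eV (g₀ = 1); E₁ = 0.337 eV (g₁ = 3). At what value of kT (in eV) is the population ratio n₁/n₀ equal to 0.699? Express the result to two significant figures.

0.21 eV

n₁/n₀ = (g₁/g₀) exp[−(E₁−E₀)/kT] = 0.699.
⇒ (E₁−E₀)/kT = ln((3/1)/0.699) = ln(4.292) = 1.457.
kT = 0.3088 eV / 1.457 = 0.21 eV.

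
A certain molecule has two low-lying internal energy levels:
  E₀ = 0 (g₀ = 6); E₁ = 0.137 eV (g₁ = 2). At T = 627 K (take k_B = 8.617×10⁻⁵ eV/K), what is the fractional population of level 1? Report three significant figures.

k_BT = 8.617×10⁻⁵ × 627 K = 0.054029 eV.
Eᵢ/kT = 0, 2.5357.
Z = Σ gᵢe^(−Eᵢ/kT) = 6·e^(−0) + 2·e^(−2.5357) = 6.0000 + 0.15841 = 6.1584.
P₁ = g₁ e^(−E₁/kT) / Z = 0.15841/6.1584 = 0.0257.

0.0257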